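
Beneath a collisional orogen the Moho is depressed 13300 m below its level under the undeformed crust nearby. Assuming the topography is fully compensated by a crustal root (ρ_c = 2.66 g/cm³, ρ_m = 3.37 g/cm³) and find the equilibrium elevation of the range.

3550 m

Isostatic balance requires: ρ_c h = (ρ_m − ρ_c) r.
h = r (ρ_m − ρ_c) / ρ_c = 13300 m × (3.37 − 2.66) / 2.66 = 3550 m.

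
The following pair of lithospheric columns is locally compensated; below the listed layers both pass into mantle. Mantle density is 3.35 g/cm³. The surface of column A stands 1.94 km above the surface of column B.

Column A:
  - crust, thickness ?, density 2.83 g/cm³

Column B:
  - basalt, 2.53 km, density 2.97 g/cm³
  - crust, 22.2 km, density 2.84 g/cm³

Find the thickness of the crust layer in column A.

36.1 km

Take the compensation level at the base of the deeper column (depth z_c below the surface of column A) and equate Σ ρ_i t_i down to z_c; mantle fills any gap and the z_c terms cancel.
Column A: x×2.83 + (z_c − 0 − x)×3.35
Column B: 1.94×0 + 2.53×2.97 + 22.2×2.84 + (z_c − 1.94 − 24.73)×3.35
The z_c×3.35 term appears on both sides and cancels. Collect the known terms of each column as K = Σ(ρt)_known − 3.35 × (depth of known layers): K_A = 0 − 3.35×0 = 0; K_B = 70.5621 − 3.35×(1.94 + 24.73) = −18.7824.
Balance: K_A − x×(3.35 − 2.83) = K_B, so x = (K_A − K_B)/(3.35 − 2.83) = 18.7824/0.52 = 36.1 km.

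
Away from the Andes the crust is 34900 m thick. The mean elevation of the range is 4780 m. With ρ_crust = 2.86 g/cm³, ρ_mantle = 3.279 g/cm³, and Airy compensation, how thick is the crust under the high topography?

Root depth r = h ρ_c / (ρ_m − ρ_c) = 4780 m × 2.86 / 0.419 = 32630 m.
Total thickness = T + h + r = 34900 m + 4780 m + 32630 m = 72300 m.

72300 m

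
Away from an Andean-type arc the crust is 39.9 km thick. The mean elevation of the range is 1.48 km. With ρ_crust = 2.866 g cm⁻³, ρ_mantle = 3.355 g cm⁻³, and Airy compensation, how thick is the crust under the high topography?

50.1 km

Root depth r = h ρ_c / (ρ_m − ρ_c) = 1.48 km × 2.866 / 0.489 = 8.674 km.
Total thickness = T + h + r = 39.9 km + 1.48 km + 8.674 km = 50.1 km.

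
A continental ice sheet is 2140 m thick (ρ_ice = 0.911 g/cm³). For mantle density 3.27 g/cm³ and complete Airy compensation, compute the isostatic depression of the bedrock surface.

By Archimedes' principle applied to the lithosphere: the ice load ρ_ice t is balanced by mantle displaced below, ρ_m s.
s = t ρ_ice / ρ_m = 2140 m × 0.911/3.27 = 596 m.

596 m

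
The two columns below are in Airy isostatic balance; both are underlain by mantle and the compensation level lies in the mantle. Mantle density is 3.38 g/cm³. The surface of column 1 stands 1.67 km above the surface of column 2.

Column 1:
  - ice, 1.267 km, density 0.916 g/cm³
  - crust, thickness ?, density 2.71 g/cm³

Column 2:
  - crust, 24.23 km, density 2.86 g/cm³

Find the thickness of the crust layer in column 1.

22.6 km

Take the compensation level at the base of the deeper column (depth z_c below the surface of column 1) and equate Σ ρ_i t_i down to z_c; mantle fills any gap and the z_c terms cancel.
Column 1: 1.267×0.916 + x×2.71 + (z_c − 1.267 − x)×3.38
Column 2: 1.67×0 + 24.23×2.86 + (z_c − 1.67 − 24.23)×3.38
The z_c×3.38 term appears on both sides and cancels. Collect the known terms of each column as K = Σ(ρt)_known − 3.38 × (depth of known layers): K_1 = 1.160572 − 3.38×1.267 = −3.121888; K_2 = 69.2978 − 3.38×(1.67 + 24.23) = −18.2442.
Balance: K_1 − x×(3.38 − 2.71) = K_2, so x = (K_1 − K_2)/(3.38 − 2.71) = 15.1223/0.67 = 22.6 km.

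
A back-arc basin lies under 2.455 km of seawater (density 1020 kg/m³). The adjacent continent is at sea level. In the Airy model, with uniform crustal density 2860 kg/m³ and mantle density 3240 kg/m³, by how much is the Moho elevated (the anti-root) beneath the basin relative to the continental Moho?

In Airy isostatic equilibrium: replacing crust with seawater at the top is compensated by replacing crust with mantle at the base: d (ρ_c − ρ_w) = a (ρ_m − ρ_c).
a = d (ρ_c − ρ_w)/(ρ_m − ρ_c) = 2.455 km × 1840/380 = 11.9 km.

11.9 km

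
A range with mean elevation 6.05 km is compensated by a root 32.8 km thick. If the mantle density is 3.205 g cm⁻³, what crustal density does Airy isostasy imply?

ρ_c h = (ρ_m − ρ_c) r → ρ_c (h + r) = ρ_m r → ρ_c = ρ_m r / (h + r).
ρ_c = 3.205 × 32.8 km / (6.05 km + 32.8 km) = 2.71 g cm⁻³.

2.71 g cm⁻³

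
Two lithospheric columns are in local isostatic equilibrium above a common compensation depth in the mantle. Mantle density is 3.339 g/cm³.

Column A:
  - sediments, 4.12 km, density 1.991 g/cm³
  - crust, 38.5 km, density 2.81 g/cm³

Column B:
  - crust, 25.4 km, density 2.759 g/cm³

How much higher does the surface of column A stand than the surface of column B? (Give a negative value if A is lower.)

For any compensation level in the mantle, the mantle terms cancel and isostasy reduces to e = (Σt_A − Σt_B) − (Σ(ρt)_A − Σ(ρt)_B) / ρ_m.
Σt_A = 42.62 km; Σt_B = 25.4 km; Σ(ρt)_A = 116.38792; Σ(ρt)_B = 70.0786 (in km·g/cm³).
e = (42.62 − 25.4) − (116.38792 − 70.0786) / 3.339 = 3.35 km.

3.35 km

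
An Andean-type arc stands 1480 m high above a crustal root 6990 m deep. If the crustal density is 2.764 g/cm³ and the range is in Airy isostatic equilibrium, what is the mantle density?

Airy balance: ρ_c h = (ρ_m − ρ_c) r → ρ_m = ρ_c (1 + h/r).
ρ_m = 2.764 × (1 + 1480 m/6990 m) = 3.35 g/cm³.

3.35 g/cm³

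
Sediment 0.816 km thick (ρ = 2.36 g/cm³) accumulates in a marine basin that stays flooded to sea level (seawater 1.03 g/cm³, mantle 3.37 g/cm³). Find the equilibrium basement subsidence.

0.464 km

Submarine loading: the sediment displaces seawater, and the subsidence is in turn flooded, so s (ρ_m − ρ_w) = t (ρ_sed − ρ_w).
s = 0.816 km × (2.36 − 1.03) / (3.37 − 1.03) = 0.464 km.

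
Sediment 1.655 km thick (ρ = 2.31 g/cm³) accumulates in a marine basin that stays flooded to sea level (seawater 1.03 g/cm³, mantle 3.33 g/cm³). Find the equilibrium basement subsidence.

Submarine loading: the sediment displaces seawater, and the subsidence is in turn flooded, so s (ρ_m − ρ_w) = t (ρ_sed − ρ_w).
s = 1.655 km × (2.31 − 1.03) / (3.33 − 1.03) = 0.921 km.

0.921 km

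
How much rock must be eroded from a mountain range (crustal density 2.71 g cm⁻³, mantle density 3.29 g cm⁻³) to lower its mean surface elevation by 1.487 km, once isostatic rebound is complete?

8.43 km

Net drop Δ = e − u = e − e ρ_c/ρ_m = e (ρ_m − ρ_c)/ρ_m.
e = Δ ρ_m/(ρ_m − ρ_c) = 1.487 km × 3.29/0.58 = 8.43 km.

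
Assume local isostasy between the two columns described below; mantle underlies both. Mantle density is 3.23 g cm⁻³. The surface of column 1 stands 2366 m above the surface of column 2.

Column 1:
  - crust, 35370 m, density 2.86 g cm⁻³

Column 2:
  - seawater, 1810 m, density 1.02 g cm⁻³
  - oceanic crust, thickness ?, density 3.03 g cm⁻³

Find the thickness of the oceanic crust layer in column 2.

7220 m

Take the compensation level at the base of the deeper column (depth z_c below the surface of column 1) and equate Σ ρ_i t_i down to z_c; mantle fills any gap and the z_c terms cancel.
Column 1: 35370×2.86 + (z_c − 35370)×3.23
Column 2: 2366×0 + 1810×1.02 + x×3.03 + (z_c − 2366 − 1810 − x)×3.23
The z_c×3.23 term appears on both sides and cancels. Collect the known terms of each column as K = Σ(ρt)_known − 3.23 × (depth of known layers): K_1 = 101158.2 − 3.23×35370 = −13086.9; K_2 = 1846.2 − 3.23×(2366 + 1810) = −11642.28.
Balance: K_1 = K_2 − x×(3.23 − 3.03), so x = (K_2 − K_1)/(3.23 − 3.03) = 1444.62/0.2 = 7220 m.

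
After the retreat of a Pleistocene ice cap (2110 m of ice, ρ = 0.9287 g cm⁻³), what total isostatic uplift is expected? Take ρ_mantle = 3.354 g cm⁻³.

Removing the load lets mantle flow back in; uplift u satisfies ρ_ice t = ρ_m u.
u = t ρ_ice/ρ_m = 2110 m × 0.9287/3.354 = 584 m.

584 m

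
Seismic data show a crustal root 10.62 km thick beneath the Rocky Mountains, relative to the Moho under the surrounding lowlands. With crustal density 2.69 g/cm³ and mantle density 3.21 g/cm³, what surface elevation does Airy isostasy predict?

2.05 km

Balancing pressure at the compensation depth: ρ_c h = (ρ_m − ρ_c) r.
h = r (ρ_m − ρ_c) / ρ_c = 10.62 km × (3.21 − 2.69) / 2.69 = 2.05 km.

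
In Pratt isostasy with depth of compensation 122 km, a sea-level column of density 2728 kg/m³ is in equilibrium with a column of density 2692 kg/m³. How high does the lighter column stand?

1.63 km

ρ_ref D = ρ (D + h) → h = D (ρ_ref − ρ)/ρ.
h = 122 km × (2728 − 2692)/2692 = 1.63 km.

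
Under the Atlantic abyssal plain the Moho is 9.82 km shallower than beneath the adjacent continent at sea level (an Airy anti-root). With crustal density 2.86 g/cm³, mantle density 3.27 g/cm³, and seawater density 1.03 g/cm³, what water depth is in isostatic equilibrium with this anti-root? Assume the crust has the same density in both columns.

2.2 km

Replacing a thickness d of crust by seawater at the top must be balanced by replacing crust with mantle at the base: d (ρ_c − ρ_w) = a (ρ_m − ρ_c).
d = a (ρ_m − ρ_c)/(ρ_c − ρ_w) = 9.82 km × 0.41/1.83 = 2.2 km.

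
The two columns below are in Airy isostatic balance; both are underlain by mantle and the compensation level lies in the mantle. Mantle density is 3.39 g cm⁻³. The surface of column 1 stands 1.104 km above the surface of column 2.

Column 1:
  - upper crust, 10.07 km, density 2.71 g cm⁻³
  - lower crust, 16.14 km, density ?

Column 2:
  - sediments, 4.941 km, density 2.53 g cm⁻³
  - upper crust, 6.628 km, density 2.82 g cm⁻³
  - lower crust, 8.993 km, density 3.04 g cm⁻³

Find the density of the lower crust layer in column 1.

Take the compensation level at the base of the deeper column (depth z_c below the surface of column 1) and equate Σ ρ_i t_i down to z_c; mantle fills any gap and the z_c terms cancel.
Column 1: 10.07×2.71 + 16.14×ρ + (z_c − 26.21)×3.39
Column 2: 1.104×0 + 4.941×2.53 + 6.628×2.82 + 8.993×3.04 + (z_c − 1.104 − 20.562)×3.39
The z_c×3.39 term appears on both sides and cancels. Collect the known terms of each column as K = Σ(ρt)_known − 3.39 × (depth of known layers): K_1 = 27.2897 − 3.39×26.21 = −61.5622; K_2 = 58.53041 − 3.39×(1.104 + 20.562) = −14.91733.
Balance: K_1 + 16.14×ρ = K_2, so ρ = (K_2 − K_1)/16.14 = 46.6449/16.14 = 2.89 g cm⁻³.

2.89 g cm⁻³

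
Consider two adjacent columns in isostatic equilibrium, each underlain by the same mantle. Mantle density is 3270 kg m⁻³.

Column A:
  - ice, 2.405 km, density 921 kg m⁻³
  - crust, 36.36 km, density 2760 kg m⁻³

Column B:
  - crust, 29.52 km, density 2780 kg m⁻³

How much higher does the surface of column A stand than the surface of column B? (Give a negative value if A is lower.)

2.97 km

For any compensation level in the mantle, the mantle terms cancel and isostasy reduces to e = (Σt_A − Σt_B) − (Σ(ρt)_A − Σ(ρt)_B) / ρ_m.
Σt_A = 38.765 km; Σt_B = 29.52 km; Σ(ρt)_A = 102568.605; Σ(ρt)_B = 82065.6 (in km·kg m⁻³).
e = (38.765 − 29.52) − (102568.605 − 82065.6) / 3270 = 2.97 km.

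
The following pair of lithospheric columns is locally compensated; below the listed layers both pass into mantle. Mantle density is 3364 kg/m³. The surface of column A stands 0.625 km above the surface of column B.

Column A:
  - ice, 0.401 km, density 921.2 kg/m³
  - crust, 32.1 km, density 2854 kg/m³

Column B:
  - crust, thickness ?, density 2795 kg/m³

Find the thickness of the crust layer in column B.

26.8 km

Take the compensation level at the base of the deeper column (depth z_c below the surface of column A) and equate Σ ρ_i t_i down to z_c; mantle fills any gap and the z_c terms cancel.
Column A: 0.401×921.2 + 32.1×2854 + (z_c − 32.501)×3364
Column B: 0.625×0 + x×2795 + (z_c − 0.625 − 0 − x)×3364
The z_c×3364 term appears on both sides and cancels. Collect the known terms of each column as K = Σ(ρt)_known − 3364 × (depth of known layers): K_A = 91982.8012 − 3364×32.501 = −17350.5628; K_B = 0 − 3364×(0.625 + 0) = −2102.5.
Balance: K_A = K_B − x×(3364 − 2795), so x = (K_B − K_A)/(3364 − 2795) = 15248.1/569 = 26.8 km.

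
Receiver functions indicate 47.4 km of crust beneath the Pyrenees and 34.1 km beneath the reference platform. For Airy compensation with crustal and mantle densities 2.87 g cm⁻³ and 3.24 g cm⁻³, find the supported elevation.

1.52 km

Excess crust Δ = 47.4 km − 34.1 km = 13.3 km, split between elevation h and root r with h + r = Δ.
Airy balance ρ_c h = (ρ_m − ρ_c) r gives r = h ρ_c/(ρ_m − ρ_c), so h (1 + ρ_c/(ρ_m − ρ_c)) = Δ, i.e. h = Δ (ρ_m − ρ_c)/ρ_m.
h = 13.3 km × 0.37/3.24 = 1.52 km.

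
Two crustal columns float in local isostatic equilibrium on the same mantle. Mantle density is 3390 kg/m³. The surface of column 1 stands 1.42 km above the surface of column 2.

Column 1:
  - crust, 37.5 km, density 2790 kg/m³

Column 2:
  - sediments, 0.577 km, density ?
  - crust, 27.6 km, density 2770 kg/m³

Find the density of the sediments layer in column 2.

Take the compensation level at the base of the deeper column (depth z_c below the surface of column 1) and equate Σ ρ_i t_i down to z_c; mantle fills any gap and the z_c terms cancel.
Column 1: 37.5×2790 + (z_c − 37.5)×3390
Column 2: 1.42×0 + 0.577×ρ + 27.6×2770 + (z_c − 1.42 − 28.177)×3390
The z_c×3390 term appears on both sides and cancels. Collect the known terms of each column as K = Σ(ρt)_known − 3390 × (depth of known layers): K_1 = 104625 − 3390×37.5 = −22500; K_2 = 76452 − 3390×(1.42 + 28.177) = −23881.83.
Balance: K_1 = K_2 + 0.577×ρ, so ρ = (K_1 − K_2)/0.577 = 1381.83/0.577 = 2390 kg/m³.

2390 kg/m³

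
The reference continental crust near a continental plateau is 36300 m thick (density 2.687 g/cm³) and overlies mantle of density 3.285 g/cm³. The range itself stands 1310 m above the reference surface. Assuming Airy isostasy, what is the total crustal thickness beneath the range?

43500 m

Root depth r = h ρ_c / (ρ_m − ρ_c) = 1310 m × 2.687 / 0.598 = 5886 m.
Total thickness = T + h + r = 36300 m + 1310 m + 5886 m = 43500 m.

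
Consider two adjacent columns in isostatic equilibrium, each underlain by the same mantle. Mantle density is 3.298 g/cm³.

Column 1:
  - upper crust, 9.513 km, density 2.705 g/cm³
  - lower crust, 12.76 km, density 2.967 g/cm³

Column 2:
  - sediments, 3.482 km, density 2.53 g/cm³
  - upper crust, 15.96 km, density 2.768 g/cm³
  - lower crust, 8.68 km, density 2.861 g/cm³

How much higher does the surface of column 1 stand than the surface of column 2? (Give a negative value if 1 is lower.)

For any compensation level in the mantle, the mantle terms cancel and isostasy reduces to e = (Σt_1 − Σt_2) − (Σ(ρt)_1 − Σ(ρt)_2) / ρ_m.
Σt_1 = 22.273 km; Σt_2 = 28.122 km; Σ(ρt)_1 = 63.591585; Σ(ρt)_2 = 77.82022 (in km·g/cm³).
e = (22.273 − 28.122) − (63.591585 − 77.82022) / 3.298 = −1.53 km.

−1.53 km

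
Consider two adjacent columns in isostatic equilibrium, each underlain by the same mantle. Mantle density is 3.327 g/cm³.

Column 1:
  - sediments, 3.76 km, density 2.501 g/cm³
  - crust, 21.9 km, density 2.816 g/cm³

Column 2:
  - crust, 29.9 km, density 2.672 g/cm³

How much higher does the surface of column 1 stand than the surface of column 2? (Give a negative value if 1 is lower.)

For any compensation level in the mantle, the mantle terms cancel and isostasy reduces to e = (Σt_1 − Σt_2) − (Σ(ρt)_1 − Σ(ρt)_2) / ρ_m.
Σt_1 = 25.66 km; Σt_2 = 29.9 km; Σ(ρt)_1 = 71.07416; Σ(ρt)_2 = 79.8928 (in km·g/cm³).
e = (25.66 − 29.9) − (71.07416 − 79.8928) / 3.327 = −1.59 km.

−1.59 km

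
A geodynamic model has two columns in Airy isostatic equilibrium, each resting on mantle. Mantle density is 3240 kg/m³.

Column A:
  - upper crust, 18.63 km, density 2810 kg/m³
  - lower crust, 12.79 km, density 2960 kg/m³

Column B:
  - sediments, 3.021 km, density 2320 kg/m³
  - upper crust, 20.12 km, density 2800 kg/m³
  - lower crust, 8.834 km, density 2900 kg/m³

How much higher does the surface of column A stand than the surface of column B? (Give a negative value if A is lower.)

For any compensation level in the mantle, the mantle terms cancel and isostasy reduces to e = (Σt_A − Σt_B) − (Σ(ρt)_A − Σ(ρt)_B) / ρ_m.
Σt_A = 31.42 km; Σt_B = 31.975 km; Σ(ρt)_A = 90208.7; Σ(ρt)_B = 88963.32 (in km·kg/m³).
e = (31.42 − 31.975) − (90208.7 − 88963.32) / 3240 = −0.939 km.

−0.939 km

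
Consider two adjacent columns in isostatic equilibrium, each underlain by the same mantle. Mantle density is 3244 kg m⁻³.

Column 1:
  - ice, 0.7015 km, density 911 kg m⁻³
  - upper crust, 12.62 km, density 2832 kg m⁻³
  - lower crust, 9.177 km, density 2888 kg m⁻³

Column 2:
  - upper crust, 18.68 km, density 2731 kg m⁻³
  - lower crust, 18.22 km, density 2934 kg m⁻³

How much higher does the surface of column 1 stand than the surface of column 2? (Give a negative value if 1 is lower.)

−1.58 km

For any compensation level in the mantle, the mantle terms cancel and isostasy reduces to e = (Σt_1 − Σt_2) − (Σ(ρt)_1 − Σ(ρt)_2) / ρ_m.
Σt_1 = 22.4985 km; Σt_2 = 36.9 km; Σ(ρt)_1 = 62882.0825; Σ(ρt)_2 = 104472.56 (in km·kg m⁻³).
e = (22.4985 − 36.9) − (62882.0825 − 104472.56) / 3244 = −1.58 km.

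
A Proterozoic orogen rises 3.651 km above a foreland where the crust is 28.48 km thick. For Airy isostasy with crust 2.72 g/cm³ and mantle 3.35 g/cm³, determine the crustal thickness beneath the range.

47.9 km

Root depth r = h ρ_c / (ρ_m − ρ_c) = 3.651 km × 2.72 / 0.63 = 15.76 km.
Total thickness = T + h + r = 28.48 km + 3.651 km + 15.76 km = 47.9 km.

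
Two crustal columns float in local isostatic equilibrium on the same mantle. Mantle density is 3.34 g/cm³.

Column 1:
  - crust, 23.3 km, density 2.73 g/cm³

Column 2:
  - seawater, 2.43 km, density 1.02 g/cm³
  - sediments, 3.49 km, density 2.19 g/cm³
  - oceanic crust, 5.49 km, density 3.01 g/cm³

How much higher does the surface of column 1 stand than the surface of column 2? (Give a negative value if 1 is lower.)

For any compensation level in the mantle, the mantle terms cancel and isostasy reduces to e = (Σt_1 − Σt_2) − (Σ(ρt)_1 − Σ(ρt)_2) / ρ_m.
Σt_1 = 23.3 km; Σt_2 = 11.41 km; Σ(ρt)_1 = 63.609; Σ(ρt)_2 = 26.6466 (in km·g/cm³).
e = (23.3 − 11.41) − (63.609 − 26.6466) / 3.34 = 0.823 km.

0.823 km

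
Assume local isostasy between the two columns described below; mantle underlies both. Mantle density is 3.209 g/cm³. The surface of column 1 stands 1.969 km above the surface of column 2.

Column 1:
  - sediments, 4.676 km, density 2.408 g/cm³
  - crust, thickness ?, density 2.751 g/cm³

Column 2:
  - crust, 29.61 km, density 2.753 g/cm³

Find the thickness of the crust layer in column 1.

Take the compensation level at the base of the deeper column (depth z_c below the surface of column 1) and equate Σ ρ_i t_i down to z_c; mantle fills any gap and the z_c terms cancel.
Column 1: 4.676×2.408 + x×2.751 + (z_c − 4.676 − x)×3.209
Column 2: 1.969×0 + 29.61×2.753 + (z_c − 1.969 − 29.61)×3.209
The z_c×3.209 term appears on both sides and cancels. Collect the known terms of each column as K = Σ(ρt)_known − 3.209 × (depth of known layers): K_1 = 11.259808 − 3.209×4.676 = −3.745476; K_2 = 81.51633 − 3.209×(1.969 + 29.61) = −19.820681.
Balance: K_1 − x×(3.209 − 2.751) = K_2, so x = (K_1 − K_2)/(3.209 − 2.751) = 16.0752/0.458 = 35.1 km.

35.1 km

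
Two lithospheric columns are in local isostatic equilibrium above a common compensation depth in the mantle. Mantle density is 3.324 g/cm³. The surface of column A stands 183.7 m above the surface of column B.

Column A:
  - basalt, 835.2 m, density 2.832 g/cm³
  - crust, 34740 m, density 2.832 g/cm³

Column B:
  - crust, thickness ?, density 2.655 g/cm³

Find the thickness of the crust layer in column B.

25300 m

Take the compensation level at the base of the deeper column (depth z_c below the surface of column A) and equate Σ ρ_i t_i down to z_c; mantle fills any gap and the z_c terms cancel.
Column A: 835.2×2.832 + 34740×2.832 + (z_c − 35575.2)×3.324
Column B: 183.7×0 + x×2.655 + (z_c − 183.7 − 0 − x)×3.324
The z_c×3.324 term appears on both sides and cancels. Collect the known terms of each column as K = Σ(ρt)_known − 3.324 × (depth of known layers): K_A = 100748.966 − 3.324×35575.2 = −17502.9984; K_B = 0 − 3.324×(183.7 + 0) = −610.6188.
Balance: K_A = K_B − x×(3.324 − 2.655), so x = (K_B − K_A)/(3.324 − 2.655) = 16892.4/0.669 = 25300 m.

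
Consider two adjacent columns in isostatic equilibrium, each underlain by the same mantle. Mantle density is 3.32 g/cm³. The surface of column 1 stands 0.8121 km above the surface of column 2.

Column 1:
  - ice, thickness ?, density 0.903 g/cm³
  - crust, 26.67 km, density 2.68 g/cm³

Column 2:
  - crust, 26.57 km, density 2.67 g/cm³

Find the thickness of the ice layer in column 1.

1.2 km

Take the compensation level at the base of the deeper column (depth z_c below the surface of column 1) and equate Σ ρ_i t_i down to z_c; mantle fills any gap and the z_c terms cancel.
Column 1: x×0.903 + 26.67×2.68 + (z_c − 26.67 − x)×3.32
Column 2: 0.8121×0 + 26.57×2.67 + (z_c − 0.8121 − 26.57)×3.32
The z_c×3.32 term appears on both sides and cancels. Collect the known terms of each column as K = Σ(ρt)_known − 3.32 × (depth of known layers): K_1 = 71.4756 − 3.32×26.67 = −17.0688; K_2 = 70.9419 − 3.32×(0.8121 + 26.57) = −19.966672.
Balance: K_1 − x×(3.32 − 0.903) = K_2, so x = (K_1 − K_2)/(3.32 − 0.903) = 2.89787/2.417 = 1.2 km.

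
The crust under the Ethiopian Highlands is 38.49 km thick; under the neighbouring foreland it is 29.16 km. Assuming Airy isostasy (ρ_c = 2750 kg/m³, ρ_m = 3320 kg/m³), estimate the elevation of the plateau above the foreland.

Excess crust Δ = 38.49 km − 29.16 km = 9.33 km, split between elevation h and root r with h + r = Δ.
Airy balance ρ_c h = (ρ_m − ρ_c) r gives r = h ρ_c/(ρ_m − ρ_c), so h (1 + ρ_c/(ρ_m − ρ_c)) = Δ, i.e. h = Δ (ρ_m − ρ_c)/ρ_m.
h = 9.33 km × 570/3320 = 1.6 km.

1.6 km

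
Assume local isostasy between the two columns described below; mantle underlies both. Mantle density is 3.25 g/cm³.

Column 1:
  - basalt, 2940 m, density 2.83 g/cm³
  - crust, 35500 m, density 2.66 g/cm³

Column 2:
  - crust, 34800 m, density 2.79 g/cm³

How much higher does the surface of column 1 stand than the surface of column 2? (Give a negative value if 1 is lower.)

For any compensation level in the mantle, the mantle terms cancel and isostasy reduces to e = (Σt_1 − Σt_2) − (Σ(ρt)_1 − Σ(ρt)_2) / ρ_m.
Σt_1 = 38440 m; Σt_2 = 34800 m; Σ(ρt)_1 = 102750.2; Σ(ρt)_2 = 97092 (in m·g/cm³).
e = (38440 − 34800) − (102750.2 − 97092) / 3.25 = 1900 m.

1900 m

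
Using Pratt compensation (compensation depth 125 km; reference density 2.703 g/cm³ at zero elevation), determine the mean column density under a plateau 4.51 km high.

Pratt balance: ρ_ref D = ρ (D + h).
ρ = ρ_ref D/(D + h) = 2.703 × 125 km/(125 km + 4.51 km) = 2.61 g/cm³.

2.61 g/cm³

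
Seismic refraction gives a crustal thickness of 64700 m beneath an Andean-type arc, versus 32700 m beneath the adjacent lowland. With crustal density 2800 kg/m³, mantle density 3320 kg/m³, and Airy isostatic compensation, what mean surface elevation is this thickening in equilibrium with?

5010 m

Excess crust Δ = 64700 m − 32700 m = 32000 m, split between elevation h and root r with h + r = Δ.
Airy balance ρ_c h = (ρ_m − ρ_c) r gives r = h ρ_c/(ρ_m − ρ_c), so h (1 + ρ_c/(ρ_m − ρ_c)) = Δ, i.e. h = Δ (ρ_m − ρ_c)/ρ_m.
h = 32000 m × 520/3320 = 5010 m.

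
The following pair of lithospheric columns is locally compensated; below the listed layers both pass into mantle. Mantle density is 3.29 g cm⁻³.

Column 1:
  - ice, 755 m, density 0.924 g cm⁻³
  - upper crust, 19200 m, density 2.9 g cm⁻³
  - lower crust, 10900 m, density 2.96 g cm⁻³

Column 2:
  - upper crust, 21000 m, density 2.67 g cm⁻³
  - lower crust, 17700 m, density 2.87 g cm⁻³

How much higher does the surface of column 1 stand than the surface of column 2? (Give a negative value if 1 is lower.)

For any compensation level in the mantle, the mantle terms cancel and isostasy reduces to e = (Σt_1 − Σt_2) − (Σ(ρt)_1 − Σ(ρt)_2) / ρ_m.
Σt_1 = 30855 m; Σt_2 = 38700 m; Σ(ρt)_1 = 88641.62; Σ(ρt)_2 = 106869 (in m·g cm⁻³).
e = (30855 − 38700) − (88641.62 − 106869) / 3.29 = −2300 m.

−2300 m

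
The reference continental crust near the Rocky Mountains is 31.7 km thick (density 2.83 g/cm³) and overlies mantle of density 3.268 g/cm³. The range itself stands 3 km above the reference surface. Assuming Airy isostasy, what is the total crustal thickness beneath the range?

54.1 km

Root depth r = h ρ_c / (ρ_m − ρ_c) = 3 km × 2.83 / 0.438 = 19.38 km.
Total thickness = T + h + r = 31.7 km + 3 km + 19.38 km = 54.1 km.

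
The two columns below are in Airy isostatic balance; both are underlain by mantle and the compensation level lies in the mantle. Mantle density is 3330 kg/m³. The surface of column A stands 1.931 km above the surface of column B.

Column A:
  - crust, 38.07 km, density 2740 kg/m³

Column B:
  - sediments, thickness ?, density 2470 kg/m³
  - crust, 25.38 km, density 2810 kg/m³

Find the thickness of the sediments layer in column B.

3.29 km

Take the compensation level at the base of the deeper column (depth z_c below the surface of column A) and equate Σ ρ_i t_i down to z_c; mantle fills any gap and the z_c terms cancel.
Column A: 38.07×2740 + (z_c − 38.07)×3330
Column B: 1.931×0 + x×2470 + 25.38×2810 + (z_c − 1.931 − 25.38 − x)×3330
The z_c×3330 term appears on both sides and cancels. Collect the known terms of each column as K = Σ(ρt)_known − 3330 × (depth of known layers): K_A = 104311.8 − 3330×38.07 = −22461.3; K_B = 71317.8 − 3330×(1.931 + 25.38) = −19627.83.
Balance: K_A = K_B − x×(3330 − 2470), so x = (K_B − K_A)/(3330 − 2470) = 2833.47/860 = 3.29 km.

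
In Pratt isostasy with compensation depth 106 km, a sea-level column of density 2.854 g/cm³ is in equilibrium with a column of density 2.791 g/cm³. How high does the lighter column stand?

2.39 km

ρ_ref D = ρ (D + h) → h = D (ρ_ref − ρ)/ρ.
h = 106 km × (2.854 − 2.791)/2.791 = 2.39 km.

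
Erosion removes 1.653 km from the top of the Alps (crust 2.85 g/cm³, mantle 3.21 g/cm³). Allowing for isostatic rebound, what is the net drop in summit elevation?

Rebound u = e ρ_c/ρ_m = 1.653 km × 2.85/3.21 = 1.468 km.
Net surface drop = e − u = 1.653 km − 1.468 km = e (ρ_m − ρ_c)/ρ_m = 0.185 km.

0.185 km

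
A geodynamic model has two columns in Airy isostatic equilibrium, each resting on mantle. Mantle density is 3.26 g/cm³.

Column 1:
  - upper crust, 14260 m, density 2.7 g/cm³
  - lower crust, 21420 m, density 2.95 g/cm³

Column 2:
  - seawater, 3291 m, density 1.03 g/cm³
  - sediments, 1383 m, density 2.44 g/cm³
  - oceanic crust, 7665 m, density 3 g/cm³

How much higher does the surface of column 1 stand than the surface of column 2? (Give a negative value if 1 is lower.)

For any compensation level in the mantle, the mantle terms cancel and isostasy reduces to e = (Σt_1 − Σt_2) − (Σ(ρt)_1 − Σ(ρt)_2) / ρ_m.
Σt_1 = 35680 m; Σt_2 = 12339 m; Σ(ρt)_1 = 101691; Σ(ρt)_2 = 29759.25 (in m·g/cm³).
e = (35680 − 12339) − (101691 − 29759.25) / 3.26 = 1280 m.

1280 m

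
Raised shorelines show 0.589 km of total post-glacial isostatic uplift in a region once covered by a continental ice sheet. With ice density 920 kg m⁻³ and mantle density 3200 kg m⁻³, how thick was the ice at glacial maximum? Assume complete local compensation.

u = t ρ_ice/ρ_m → t = u ρ_m/ρ_ice = 0.589 km × 3200/920 = 2.05 km.

2.05 km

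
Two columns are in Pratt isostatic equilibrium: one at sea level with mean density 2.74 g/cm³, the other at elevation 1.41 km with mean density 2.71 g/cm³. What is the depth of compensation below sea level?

127 km

ρ_ref D = ρ (D + h) → D (ρ_ref − ρ) = ρ h.
D = ρ h/(ρ_ref − ρ) = 2.71 × 1.41 km/(2.74 − 2.71) = 127 km.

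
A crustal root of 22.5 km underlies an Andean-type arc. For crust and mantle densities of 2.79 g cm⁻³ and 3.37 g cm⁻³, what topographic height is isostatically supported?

For local isostatic compensation: ρ_c h = (ρ_m − ρ_c) r.
h = r (ρ_m − ρ_c) / ρ_c = 22.5 km × (3.37 − 2.79) / 2.79 = 4.68 km.

4.68 km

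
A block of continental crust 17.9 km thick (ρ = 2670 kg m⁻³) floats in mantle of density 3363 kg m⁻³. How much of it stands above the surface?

3.69 km

Floating equilibrium: submerged depth d = t ρ_obj/ρ_fluid = 17.9 km × 2670/3363 = 14.21 km.
Freeboard = t − d = 17.9 km − 14.21 km = 3.69 km.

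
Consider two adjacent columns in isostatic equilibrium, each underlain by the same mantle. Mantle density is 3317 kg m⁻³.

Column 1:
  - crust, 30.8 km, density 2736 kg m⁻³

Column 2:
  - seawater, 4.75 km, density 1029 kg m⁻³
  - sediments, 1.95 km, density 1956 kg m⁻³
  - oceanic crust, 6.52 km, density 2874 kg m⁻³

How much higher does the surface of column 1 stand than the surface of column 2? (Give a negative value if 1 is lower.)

0.448 km

For any compensation level in the mantle, the mantle terms cancel and isostasy reduces to e = (Σt_1 − Σt_2) − (Σ(ρt)_1 − Σ(ρt)_2) / ρ_m.
Σt_1 = 30.8 km; Σt_2 = 13.22 km; Σ(ρt)_1 = 84268.8; Σ(ρt)_2 = 27440.43 (in km·kg m⁻³).
e = (30.8 − 13.22) − (84268.8 − 27440.43) / 3317 = 0.448 km.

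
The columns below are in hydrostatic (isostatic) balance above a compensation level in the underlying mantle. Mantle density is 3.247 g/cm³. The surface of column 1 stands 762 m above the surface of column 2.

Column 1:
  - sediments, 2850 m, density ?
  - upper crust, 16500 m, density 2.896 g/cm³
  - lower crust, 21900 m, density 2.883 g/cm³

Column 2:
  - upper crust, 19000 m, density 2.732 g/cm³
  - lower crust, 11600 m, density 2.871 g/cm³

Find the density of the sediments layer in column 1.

Take the compensation level at the base of the deeper column (depth z_c below the surface of column 1) and equate Σ ρ_i t_i down to z_c; mantle fills any gap and the z_c terms cancel.
Column 1: 2850×ρ + 16500×2.896 + 21900×2.883 + (z_c − 41250)×3.247
Column 2: 762×0 + 19000×2.732 + 11600×2.871 + (z_c − 762 − 30600)×3.247
The z_c×3.247 term appears on both sides and cancels. Collect the known terms of each column as K = Σ(ρt)_known − 3.247 × (depth of known layers): K_1 = 110921.7 − 3.247×41250 = −23017.05; K_2 = 85211.6 − 3.247×(762 + 30600) = −16620.814.
Balance: K_1 + 2850×ρ = K_2, so ρ = (K_2 − K_1)/2850 = 6396.24/2850 = 2.24 g/cm³.

2.24 g/cm³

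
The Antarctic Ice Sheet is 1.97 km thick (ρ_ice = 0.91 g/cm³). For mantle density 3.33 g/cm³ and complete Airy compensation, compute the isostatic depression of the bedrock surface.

0.538 km

By Archimedes' principle applied to the lithosphere: the ice load ρ_ice t is balanced by mantle displaced below, ρ_m s.
s = t ρ_ice / ρ_m = 1.97 km × 0.91/3.33 = 0.538 km.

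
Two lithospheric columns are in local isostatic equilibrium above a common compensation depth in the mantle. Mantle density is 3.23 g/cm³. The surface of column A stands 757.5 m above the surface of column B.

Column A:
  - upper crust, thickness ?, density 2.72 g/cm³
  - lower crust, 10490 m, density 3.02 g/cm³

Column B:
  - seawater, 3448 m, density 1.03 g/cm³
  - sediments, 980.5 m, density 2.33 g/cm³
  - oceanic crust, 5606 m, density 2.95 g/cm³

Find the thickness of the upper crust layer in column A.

Take the compensation level at the base of the deeper column (depth z_c below the surface of column A) and equate Σ ρ_i t_i down to z_c; mantle fills any gap and the z_c terms cancel.
Column A: x×2.72 + 10490×3.02 + (z_c − 10490 − x)×3.23
Column B: 757.5×0 + 3448×1.03 + 980.5×2.33 + 5606×2.95 + (z_c − 757.5 − 10034.5)×3.23
The z_c×3.23 term appears on both sides and cancels. Collect the known terms of each column as K = Σ(ρt)_known − 3.23 × (depth of known layers): K_A = 31679.8 − 3.23×10490 = −2202.9; K_B = 22373.705 − 3.23×(757.5 + 10034.5) = −12484.455.
Balance: K_A − x×(3.23 − 2.72) = K_B, so x = (K_A − K_B)/(3.23 − 2.72) = 10281.6/0.51 = 20200 m.

20200 m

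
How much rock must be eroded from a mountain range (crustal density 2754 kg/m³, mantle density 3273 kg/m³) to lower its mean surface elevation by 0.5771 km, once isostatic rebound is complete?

3.64 km

Net drop Δ = e − u = e − e ρ_c/ρ_m = e (ρ_m − ρ_c)/ρ_m.
e = Δ ρ_m/(ρ_m − ρ_c) = 0.5771 km × 3273/519 = 3.64 km.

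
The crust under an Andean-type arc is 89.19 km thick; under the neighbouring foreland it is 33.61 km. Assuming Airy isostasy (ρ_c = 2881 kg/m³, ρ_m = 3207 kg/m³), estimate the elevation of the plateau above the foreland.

Excess crust Δ = 89.19 km − 33.61 km = 55.58 km, split between elevation h and root r with h + r = Δ.
Airy balance ρ_c h = (ρ_m − ρ_c) r gives r = h ρ_c/(ρ_m − ρ_c), so h (1 + ρ_c/(ρ_m − ρ_c)) = Δ, i.e. h = Δ (ρ_m − ρ_c)/ρ_m.
h = 55.58 km × 326/3207 = 5.65 km.

5.65 km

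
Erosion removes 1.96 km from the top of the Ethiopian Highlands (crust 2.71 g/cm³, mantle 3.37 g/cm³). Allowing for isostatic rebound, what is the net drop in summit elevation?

0.384 km

Rebound u = e ρ_c/ρ_m = 1.96 km × 2.71/3.37 = 1.576 km.
Net surface drop = e − u = 1.96 km − 1.576 km = e (ρ_m − ρ_c)/ρ_m = 0.384 km.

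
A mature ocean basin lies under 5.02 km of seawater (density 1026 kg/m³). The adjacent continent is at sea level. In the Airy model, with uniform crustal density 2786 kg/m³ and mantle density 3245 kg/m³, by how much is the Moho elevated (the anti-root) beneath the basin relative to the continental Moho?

For local isostatic compensation: replacing crust with seawater at the top is compensated by replacing crust with mantle at the base: d (ρ_c − ρ_w) = a (ρ_m − ρ_c).
a = d (ρ_c − ρ_w)/(ρ_m − ρ_c) = 5.02 km × 1760/459 = 19.2 km.

19.2 km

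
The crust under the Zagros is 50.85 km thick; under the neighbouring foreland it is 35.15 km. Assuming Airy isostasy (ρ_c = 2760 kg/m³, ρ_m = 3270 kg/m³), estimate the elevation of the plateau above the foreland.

2.45 km

Excess crust Δ = 50.85 km − 35.15 km = 15.7 km, split between elevation h and root r with h + r = Δ.
Airy balance ρ_c h = (ρ_m − ρ_c) r gives r = h ρ_c/(ρ_m − ρ_c), so h (1 + ρ_c/(ρ_m − ρ_c)) = Δ, i.e. h = Δ (ρ_m − ρ_c)/ρ_m.
h = 15.7 km × 510/3270 = 2.45 km.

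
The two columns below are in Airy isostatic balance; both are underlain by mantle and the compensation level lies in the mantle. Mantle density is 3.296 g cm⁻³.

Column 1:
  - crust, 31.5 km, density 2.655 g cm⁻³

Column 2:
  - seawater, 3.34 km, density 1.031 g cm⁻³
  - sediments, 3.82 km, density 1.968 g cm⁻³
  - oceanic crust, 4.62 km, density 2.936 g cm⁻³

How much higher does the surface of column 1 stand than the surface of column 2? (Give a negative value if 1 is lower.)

1.79 km

For any compensation level in the mantle, the mantle terms cancel and isostasy reduces to e = (Σt_1 − Σt_2) − (Σ(ρt)_1 − Σ(ρt)_2) / ρ_m.
Σt_1 = 31.5 km; Σt_2 = 11.78 km; Σ(ρt)_1 = 83.6325; Σ(ρt)_2 = 24.52562 (in km·g cm⁻³).
e = (31.5 − 11.78) − (83.6325 − 24.52562) / 3.296 = 1.79 km.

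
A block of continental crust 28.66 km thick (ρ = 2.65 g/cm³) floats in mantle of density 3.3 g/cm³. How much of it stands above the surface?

Floating equilibrium: submerged depth d = t ρ_obj/ρ_fluid = 28.66 km × 2.65/3.3 = 23.01 km.
Freeboard = t − d = 28.66 km − 23.01 km = 5.65 km.

5.65 km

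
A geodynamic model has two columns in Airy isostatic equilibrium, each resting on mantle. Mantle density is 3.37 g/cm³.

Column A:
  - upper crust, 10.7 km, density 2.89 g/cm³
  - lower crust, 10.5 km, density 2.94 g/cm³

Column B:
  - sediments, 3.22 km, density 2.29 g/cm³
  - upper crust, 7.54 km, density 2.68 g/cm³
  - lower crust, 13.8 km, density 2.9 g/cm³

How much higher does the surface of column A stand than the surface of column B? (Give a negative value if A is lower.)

For any compensation level in the mantle, the mantle terms cancel and isostasy reduces to e = (Σt_A − Σt_B) − (Σ(ρt)_A − Σ(ρt)_B) / ρ_m.
Σt_A = 21.2 km; Σt_B = 24.56 km; Σ(ρt)_A = 61.793; Σ(ρt)_B = 67.601 (in km·g/cm³).
e = (21.2 − 24.56) − (61.793 − 67.601) / 3.37 = −1.64 km.

−1.64 km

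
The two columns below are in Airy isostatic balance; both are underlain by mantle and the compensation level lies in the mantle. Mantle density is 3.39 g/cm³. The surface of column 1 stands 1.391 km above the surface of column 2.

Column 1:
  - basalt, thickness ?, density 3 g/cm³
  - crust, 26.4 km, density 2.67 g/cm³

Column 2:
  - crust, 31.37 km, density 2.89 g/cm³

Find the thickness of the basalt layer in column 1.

Take the compensation level at the base of the deeper column (depth z_c below the surface of column 1) and equate Σ ρ_i t_i down to z_c; mantle fills any gap and the z_c terms cancel.
Column 1: x×3 + 26.4×2.67 + (z_c − 26.4 − x)×3.39
Column 2: 1.391×0 + 31.37×2.89 + (z_c − 1.391 − 31.37)×3.39
The z_c×3.39 term appears on both sides and cancels. Collect the known terms of each column as K = Σ(ρt)_known − 3.39 × (depth of known layers): K_1 = 70.488 − 3.39×26.4 = −19.008; K_2 = 90.6593 − 3.39×(1.391 + 31.37) = −20.40049.
Balance: K_1 − x×(3.39 − 3) = K_2, so x = (K_1 − K_2)/(3.39 − 3) = 1.39249/0.39 = 3.57 km.

3.57 km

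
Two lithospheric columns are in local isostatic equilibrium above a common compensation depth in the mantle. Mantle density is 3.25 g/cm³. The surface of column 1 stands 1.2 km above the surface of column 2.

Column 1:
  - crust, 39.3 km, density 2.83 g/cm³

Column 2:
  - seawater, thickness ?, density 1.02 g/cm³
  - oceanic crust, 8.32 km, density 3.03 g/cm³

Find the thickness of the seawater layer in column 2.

Take the compensation level at the base of the deeper column (depth z_c below the surface of column 1) and equate Σ ρ_i t_i down to z_c; mantle fills any gap and the z_c terms cancel.
Column 1: 39.3×2.83 + (z_c − 39.3)×3.25
Column 2: 1.2×0 + x×1.02 + 8.32×3.03 + (z_c − 1.2 − 8.32 − x)×3.25
The z_c×3.25 term appears on both sides and cancels. Collect the known terms of each column as K = Σ(ρt)_known − 3.25 × (depth of known layers): K_1 = 111.219 − 3.25×39.3 = −16.506; K_2 = 25.2096 − 3.25×(1.2 + 8.32) = −5.7304.
Balance: K_1 = K_2 − x×(3.25 − 1.02), so x = (K_2 − K_1)/(3.25 − 1.02) = 10.7756/2.23 = 4.83 km.

4.83 km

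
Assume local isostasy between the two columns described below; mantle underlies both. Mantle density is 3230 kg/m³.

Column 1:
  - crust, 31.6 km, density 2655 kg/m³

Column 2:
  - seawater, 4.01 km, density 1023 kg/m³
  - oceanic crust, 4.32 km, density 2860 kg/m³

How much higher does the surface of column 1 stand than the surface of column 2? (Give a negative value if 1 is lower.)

For any compensation level in the mantle, the mantle terms cancel and isostasy reduces to e = (Σt_1 − Σt_2) − (Σ(ρt)_1 − Σ(ρt)_2) / ρ_m.
Σt_1 = 31.6 km; Σt_2 = 8.33 km; Σ(ρt)_1 = 83898; Σ(ρt)_2 = 16457.43 (in km·kg/m³).
e = (31.6 − 8.33) − (83898 − 16457.43) / 3230 = 2.39 km.

2.39 km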